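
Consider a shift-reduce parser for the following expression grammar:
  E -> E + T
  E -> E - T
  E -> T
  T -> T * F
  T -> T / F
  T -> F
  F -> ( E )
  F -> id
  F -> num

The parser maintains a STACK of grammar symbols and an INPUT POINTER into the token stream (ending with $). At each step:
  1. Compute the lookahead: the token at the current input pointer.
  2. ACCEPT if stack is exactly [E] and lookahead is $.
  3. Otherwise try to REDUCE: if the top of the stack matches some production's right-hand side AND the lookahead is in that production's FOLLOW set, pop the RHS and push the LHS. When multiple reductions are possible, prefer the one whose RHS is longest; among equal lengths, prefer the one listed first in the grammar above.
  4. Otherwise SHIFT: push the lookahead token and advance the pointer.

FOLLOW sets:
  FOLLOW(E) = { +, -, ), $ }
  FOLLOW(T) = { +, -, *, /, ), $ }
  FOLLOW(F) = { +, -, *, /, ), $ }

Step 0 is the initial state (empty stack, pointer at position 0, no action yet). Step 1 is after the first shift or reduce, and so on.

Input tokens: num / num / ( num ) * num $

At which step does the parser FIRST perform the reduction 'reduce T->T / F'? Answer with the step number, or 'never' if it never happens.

Step 1: shift num. Stack=[num] ptr=1 lookahead=/ remaining=[/ num / ( num ) * num $]
Step 2: reduce F->num. Stack=[F] ptr=1 lookahead=/ remaining=[/ num / ( num ) * num $]
Step 3: reduce T->F. Stack=[T] ptr=1 lookahead=/ remaining=[/ num / ( num ) * num $]
Step 4: shift /. Stack=[T /] ptr=2 lookahead=num remaining=[num / ( num ) * num $]
Step 5: shift num. Stack=[T / num] ptr=3 lookahead=/ remaining=[/ ( num ) * num $]
Step 6: reduce F->num. Stack=[T / F] ptr=3 lookahead=/ remaining=[/ ( num ) * num $]
Step 7: reduce T->T / F. Stack=[T] ptr=3 lookahead=/ remaining=[/ ( num ) * num $]

Answer: 7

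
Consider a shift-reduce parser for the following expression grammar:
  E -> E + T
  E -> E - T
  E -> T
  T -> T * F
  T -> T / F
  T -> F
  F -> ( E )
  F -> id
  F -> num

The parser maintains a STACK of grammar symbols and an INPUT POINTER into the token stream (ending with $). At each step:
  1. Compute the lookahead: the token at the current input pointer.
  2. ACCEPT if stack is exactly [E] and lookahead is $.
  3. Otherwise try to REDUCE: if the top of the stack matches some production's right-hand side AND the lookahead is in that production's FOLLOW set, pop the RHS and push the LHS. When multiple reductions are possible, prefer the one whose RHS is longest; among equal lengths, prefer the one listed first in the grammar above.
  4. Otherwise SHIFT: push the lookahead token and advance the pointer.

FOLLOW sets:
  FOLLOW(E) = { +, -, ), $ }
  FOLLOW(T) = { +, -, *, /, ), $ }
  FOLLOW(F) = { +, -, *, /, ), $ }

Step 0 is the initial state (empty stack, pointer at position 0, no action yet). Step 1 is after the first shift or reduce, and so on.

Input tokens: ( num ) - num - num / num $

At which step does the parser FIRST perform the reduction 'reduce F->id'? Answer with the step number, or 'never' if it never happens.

Step 1: shift (. Stack=[(] ptr=1 lookahead=num remaining=[num ) - num - num / num $]
Step 2: shift num. Stack=[( num] ptr=2 lookahead=) remaining=[) - num - num / num $]
Step 3: reduce F->num. Stack=[( F] ptr=2 lookahead=) remaining=[) - num - num / num $]
Step 4: reduce T->F. Stack=[( T] ptr=2 lookahead=) remaining=[) - num - num / num $]
Step 5: reduce E->T. Stack=[( E] ptr=2 lookahead=) remaining=[) - num - num / num $]
Step 6: shift ). Stack=[( E )] ptr=3 lookahead=- remaining=[- num - num / num $]
Step 7: reduce F->( E ). Stack=[F] ptr=3 lookahead=- remaining=[- num - num / num $]
Step 8: reduce T->F. Stack=[T] ptr=3 lookahead=- remaining=[- num - num / num $]
Step 9: reduce E->T. Stack=[E] ptr=3 lookahead=- remaining=[- num - num / num $]
Step 10: shift -. Stack=[E -] ptr=4 lookahead=num remaining=[num - num / num $]
Step 11: shift num. Stack=[E - num] ptr=5 lookahead=- remaining=[- num / num $]
Step 12: reduce F->num. Stack=[E - F] ptr=5 lookahead=- remaining=[- num / num $]
Step 13: reduce T->F. Stack=[E - T] ptr=5 lookahead=- remaining=[- num / num $]
Step 14: reduce E->E - T. Stack=[E] ptr=5 lookahead=- remaining=[- num / num $]
Step 15: shift -. Stack=[E -] ptr=6 lookahead=num remaining=[num / num $]
Step 16: shift num. Stack=[E - num] ptr=7 lookahead=/ remaining=[/ num $]
Step 17: reduce F->num. Stack=[E - F] ptr=7 lookahead=/ remaining=[/ num $]
Step 18: reduce T->F. Stack=[E - T] ptr=7 lookahead=/ remaining=[/ num $]
Step 19: shift /. Stack=[E - T /] ptr=8 lookahead=num remaining=[num $]
Step 20: shift num. Stack=[E - T / num] ptr=9 lookahead=$ remaining=[$]
Step 21: reduce F->num. Stack=[E - T / F] ptr=9 lookahead=$ remaining=[$]
Step 22: reduce T->T / F. Stack=[E - T] ptr=9 lookahead=$ remaining=[$]
Step 23: reduce E->E - T. Stack=[E] ptr=9 lookahead=$ remaining=[$]
Step 24: accept. Stack=[E] ptr=9 lookahead=$ remaining=[$]

Answer: never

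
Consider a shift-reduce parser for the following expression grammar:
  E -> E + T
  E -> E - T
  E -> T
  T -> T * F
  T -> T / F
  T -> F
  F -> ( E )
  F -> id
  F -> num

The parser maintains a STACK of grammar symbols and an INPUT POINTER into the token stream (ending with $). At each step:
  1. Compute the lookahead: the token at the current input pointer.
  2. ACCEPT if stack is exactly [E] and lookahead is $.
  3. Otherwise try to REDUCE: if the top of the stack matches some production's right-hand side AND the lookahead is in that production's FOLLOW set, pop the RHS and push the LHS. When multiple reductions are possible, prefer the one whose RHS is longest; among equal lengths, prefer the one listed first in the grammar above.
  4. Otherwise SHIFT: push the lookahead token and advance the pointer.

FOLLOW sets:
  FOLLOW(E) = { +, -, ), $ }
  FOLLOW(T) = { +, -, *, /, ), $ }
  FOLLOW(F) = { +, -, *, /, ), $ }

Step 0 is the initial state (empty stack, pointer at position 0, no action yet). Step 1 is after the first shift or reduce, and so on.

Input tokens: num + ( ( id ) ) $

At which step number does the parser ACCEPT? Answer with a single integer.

Step 1: shift num. Stack=[num] ptr=1 lookahead=+ remaining=[+ ( ( id ) ) $]
Step 2: reduce F->num. Stack=[F] ptr=1 lookahead=+ remaining=[+ ( ( id ) ) $]
Step 3: reduce T->F. Stack=[T] ptr=1 lookahead=+ remaining=[+ ( ( id ) ) $]
Step 4: reduce E->T. Stack=[E] ptr=1 lookahead=+ remaining=[+ ( ( id ) ) $]
Step 5: shift +. Stack=[E +] ptr=2 lookahead=( remaining=[( ( id ) ) $]
Step 6: shift (. Stack=[E + (] ptr=3 lookahead=( remaining=[( id ) ) $]
Step 7: shift (. Stack=[E + ( (] ptr=4 lookahead=id remaining=[id ) ) $]
Step 8: shift id. Stack=[E + ( ( id] ptr=5 lookahead=) remaining=[) ) $]
Step 9: reduce F->id. Stack=[E + ( ( F] ptr=5 lookahead=) remaining=[) ) $]
Step 10: reduce T->F. Stack=[E + ( ( T] ptr=5 lookahead=) remaining=[) ) $]
Step 11: reduce E->T. Stack=[E + ( ( E] ptr=5 lookahead=) remaining=[) ) $]
Step 12: shift ). Stack=[E + ( ( E )] ptr=6 lookahead=) remaining=[) $]
Step 13: reduce F->( E ). Stack=[E + ( F] ptr=6 lookahead=) remaining=[) $]
Step 14: reduce T->F. Stack=[E + ( T] ptr=6 lookahead=) remaining=[) $]
Step 15: reduce E->T. Stack=[E + ( E] ptr=6 lookahead=) remaining=[) $]
Step 16: shift ). Stack=[E + ( E )] ptr=7 lookahead=$ remaining=[$]
Step 17: reduce F->( E ). Stack=[E + F] ptr=7 lookahead=$ remaining=[$]
Step 18: reduce T->F. Stack=[E + T] ptr=7 lookahead=$ remaining=[$]
Step 19: reduce E->E + T. Stack=[E] ptr=7 lookahead=$ remaining=[$]
Step 20: accept. Stack=[E] ptr=7 lookahead=$ remaining=[$]

Answer: 20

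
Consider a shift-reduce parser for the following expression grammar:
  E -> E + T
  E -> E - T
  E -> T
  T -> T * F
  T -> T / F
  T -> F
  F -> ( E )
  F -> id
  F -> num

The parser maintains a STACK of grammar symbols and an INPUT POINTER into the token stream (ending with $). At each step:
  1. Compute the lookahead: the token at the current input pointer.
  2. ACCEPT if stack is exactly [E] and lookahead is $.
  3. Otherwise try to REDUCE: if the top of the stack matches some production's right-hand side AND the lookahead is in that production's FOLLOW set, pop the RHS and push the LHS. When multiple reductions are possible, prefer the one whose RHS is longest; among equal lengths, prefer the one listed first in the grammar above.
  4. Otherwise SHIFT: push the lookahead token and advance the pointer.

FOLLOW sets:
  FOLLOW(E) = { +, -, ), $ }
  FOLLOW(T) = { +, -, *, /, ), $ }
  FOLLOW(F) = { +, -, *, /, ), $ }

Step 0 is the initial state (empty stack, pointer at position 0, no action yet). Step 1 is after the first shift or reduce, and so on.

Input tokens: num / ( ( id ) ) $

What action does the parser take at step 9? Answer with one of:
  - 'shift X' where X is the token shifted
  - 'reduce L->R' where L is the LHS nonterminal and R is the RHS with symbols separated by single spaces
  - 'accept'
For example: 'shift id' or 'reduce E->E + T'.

Step 1: shift num. Stack=[num] ptr=1 lookahead=/ remaining=[/ ( ( id ) ) $]
Step 2: reduce F->num. Stack=[F] ptr=1 lookahead=/ remaining=[/ ( ( id ) ) $]
Step 3: reduce T->F. Stack=[T] ptr=1 lookahead=/ remaining=[/ ( ( id ) ) $]
Step 4: shift /. Stack=[T /] ptr=2 lookahead=( remaining=[( ( id ) ) $]
Step 5: shift (. Stack=[T / (] ptr=3 lookahead=( remaining=[( id ) ) $]
Step 6: shift (. Stack=[T / ( (] ptr=4 lookahead=id remaining=[id ) ) $]
Step 7: shift id. Stack=[T / ( ( id] ptr=5 lookahead=) remaining=[) ) $]
Step 8: reduce F->id. Stack=[T / ( ( F] ptr=5 lookahead=) remaining=[) ) $]
Step 9: reduce T->F. Stack=[T / ( ( T] ptr=5 lookahead=) remaining=[) ) $]

Answer: reduce T->F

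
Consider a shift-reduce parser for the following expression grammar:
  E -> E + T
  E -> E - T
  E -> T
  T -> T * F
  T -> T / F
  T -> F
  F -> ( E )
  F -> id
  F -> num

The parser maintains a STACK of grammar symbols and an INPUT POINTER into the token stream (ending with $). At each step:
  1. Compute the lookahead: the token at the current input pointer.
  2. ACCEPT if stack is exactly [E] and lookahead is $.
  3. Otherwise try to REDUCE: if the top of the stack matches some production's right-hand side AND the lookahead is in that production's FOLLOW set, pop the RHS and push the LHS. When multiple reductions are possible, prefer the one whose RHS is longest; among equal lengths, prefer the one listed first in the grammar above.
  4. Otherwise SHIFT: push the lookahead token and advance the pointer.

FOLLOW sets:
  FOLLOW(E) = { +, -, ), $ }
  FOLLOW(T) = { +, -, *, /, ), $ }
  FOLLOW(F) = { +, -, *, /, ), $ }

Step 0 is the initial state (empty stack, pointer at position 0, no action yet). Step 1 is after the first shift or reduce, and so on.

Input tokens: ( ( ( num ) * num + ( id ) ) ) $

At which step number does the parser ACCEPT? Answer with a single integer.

Step 1: shift (. Stack=[(] ptr=1 lookahead=( remaining=[( ( num ) * num + ( id ) ) ) $]
Step 2: shift (. Stack=[( (] ptr=2 lookahead=( remaining=[( num ) * num + ( id ) ) ) $]
Step 3: shift (. Stack=[( ( (] ptr=3 lookahead=num remaining=[num ) * num + ( id ) ) ) $]
Step 4: shift num. Stack=[( ( ( num] ptr=4 lookahead=) remaining=[) * num + ( id ) ) ) $]
Step 5: reduce F->num. Stack=[( ( ( F] ptr=4 lookahead=) remaining=[) * num + ( id ) ) ) $]
Step 6: reduce T->F. Stack=[( ( ( T] ptr=4 lookahead=) remaining=[) * num + ( id ) ) ) $]
Step 7: reduce E->T. Stack=[( ( ( E] ptr=4 lookahead=) remaining=[) * num + ( id ) ) ) $]
Step 8: shift ). Stack=[( ( ( E )] ptr=5 lookahead=* remaining=[* num + ( id ) ) ) $]
Step 9: reduce F->( E ). Stack=[( ( F] ptr=5 lookahead=* remaining=[* num + ( id ) ) ) $]
Step 10: reduce T->F. Stack=[( ( T] ptr=5 lookahead=* remaining=[* num + ( id ) ) ) $]
Step 11: shift *. Stack=[( ( T *] ptr=6 lookahead=num remaining=[num + ( id ) ) ) $]
Step 12: shift num. Stack=[( ( T * num] ptr=7 lookahead=+ remaining=[+ ( id ) ) ) $]
Step 13: reduce F->num. Stack=[( ( T * F] ptr=7 lookahead=+ remaining=[+ ( id ) ) ) $]
Step 14: reduce T->T * F. Stack=[( ( T] ptr=7 lookahead=+ remaining=[+ ( id ) ) ) $]
Step 15: reduce E->T. Stack=[( ( E] ptr=7 lookahead=+ remaining=[+ ( id ) ) ) $]
Step 16: shift +. Stack=[( ( E +] ptr=8 lookahead=( remaining=[( id ) ) ) $]
Step 17: shift (. Stack=[( ( E + (] ptr=9 lookahead=id remaining=[id ) ) ) $]
Step 18: shift id. Stack=[( ( E + ( id] ptr=10 lookahead=) remaining=[) ) ) $]
Step 19: reduce F->id. Stack=[( ( E + ( F] ptr=10 lookahead=) remaining=[) ) ) $]
Step 20: reduce T->F. Stack=[( ( E + ( T] ptr=10 lookahead=) remaining=[) ) ) $]
Step 21: reduce E->T. Stack=[( ( E + ( E] ptr=10 lookahead=) remaining=[) ) ) $]
Step 22: shift ). Stack=[( ( E + ( E )] ptr=11 lookahead=) remaining=[) ) $]
Step 23: reduce F->( E ). Stack=[( ( E + F] ptr=11 lookahead=) remaining=[) ) $]
Step 24: reduce T->F. Stack=[( ( E + T] ptr=11 lookahead=) remaining=[) ) $]
Step 25: reduce E->E + T. Stack=[( ( E] ptr=11 lookahead=) remaining=[) ) $]
Step 26: shift ). Stack=[( ( E )] ptr=12 lookahead=) remaining=[) $]
Step 27: reduce F->( E ). Stack=[( F] ptr=12 lookahead=) remaining=[) $]
Step 28: reduce T->F. Stack=[( T] ptr=12 lookahead=) remaining=[) $]
Step 29: reduce E->T. Stack=[( E] ptr=12 lookahead=) remaining=[) $]
Step 30: shift ). Stack=[( E )] ptr=13 lookahead=$ remaining=[$]
Step 31: reduce F->( E ). Stack=[F] ptr=13 lookahead=$ remaining=[$]
Step 32: reduce T->F. Stack=[T] ptr=13 lookahead=$ remaining=[$]
Step 33: reduce E->T. Stack=[E] ptr=13 lookahead=$ remaining=[$]
Step 34: accept. Stack=[E] ptr=13 lookahead=$ remaining=[$]

Answer: 34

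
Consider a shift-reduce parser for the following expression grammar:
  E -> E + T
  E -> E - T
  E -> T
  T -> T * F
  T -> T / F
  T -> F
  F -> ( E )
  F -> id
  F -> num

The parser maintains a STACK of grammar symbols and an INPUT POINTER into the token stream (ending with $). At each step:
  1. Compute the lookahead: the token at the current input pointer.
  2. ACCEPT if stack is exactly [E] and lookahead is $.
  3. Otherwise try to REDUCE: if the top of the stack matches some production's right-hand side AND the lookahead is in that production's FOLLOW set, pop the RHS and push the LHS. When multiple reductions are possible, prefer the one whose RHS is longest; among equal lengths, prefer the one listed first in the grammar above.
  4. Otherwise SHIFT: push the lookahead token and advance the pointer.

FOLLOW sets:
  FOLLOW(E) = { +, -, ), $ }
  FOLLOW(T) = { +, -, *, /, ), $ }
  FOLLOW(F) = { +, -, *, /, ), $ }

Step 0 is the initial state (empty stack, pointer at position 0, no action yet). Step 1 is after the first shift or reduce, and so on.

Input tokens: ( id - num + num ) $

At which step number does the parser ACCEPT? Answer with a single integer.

Answer: 20

Derivation:
Step 1: shift (. Stack=[(] ptr=1 lookahead=id remaining=[id - num + num ) $]
Step 2: shift id. Stack=[( id] ptr=2 lookahead=- remaining=[- num + num ) $]
Step 3: reduce F->id. Stack=[( F] ptr=2 lookahead=- remaining=[- num + num ) $]
Step 4: reduce T->F. Stack=[( T] ptr=2 lookahead=- remaining=[- num + num ) $]
Step 5: reduce E->T. Stack=[( E] ptr=2 lookahead=- remaining=[- num + num ) $]
Step 6: shift -. Stack=[( E -] ptr=3 lookahead=num remaining=[num + num ) $]
Step 7: shift num. Stack=[( E - num] ptr=4 lookahead=+ remaining=[+ num ) $]
Step 8: reduce F->num. Stack=[( E - F] ptr=4 lookahead=+ remaining=[+ num ) $]
Step 9: reduce T->F. Stack=[( E - T] ptr=4 lookahead=+ remaining=[+ num ) $]
Step 10: reduce E->E - T. Stack=[( E] ptr=4 lookahead=+ remaining=[+ num ) $]
Step 11: shift +. Stack=[( E +] ptr=5 lookahead=num remaining=[num ) $]
Step 12: shift num. Stack=[( E + num] ptr=6 lookahead=) remaining=[) $]
Step 13: reduce F->num. Stack=[( E + F] ptr=6 lookahead=) remaining=[) $]
Step 14: reduce T->F. Stack=[( E + T] ptr=6 lookahead=) remaining=[) $]
Step 15: reduce E->E + T. Stack=[( E] ptr=6 lookahead=) remaining=[) $]
Step 16: shift ). Stack=[( E )] ptr=7 lookahead=$ remaining=[$]
Step 17: reduce F->( E ). Stack=[F] ptr=7 lookahead=$ remaining=[$]
Step 18: reduce T->F. Stack=[T] ptr=7 lookahead=$ remaining=[$]
Step 19: reduce E->T. Stack=[E] ptr=7 lookahead=$ remaining=[$]
Step 20: accept. Stack=[E] ptr=7 lookahead=$ remaining=[$]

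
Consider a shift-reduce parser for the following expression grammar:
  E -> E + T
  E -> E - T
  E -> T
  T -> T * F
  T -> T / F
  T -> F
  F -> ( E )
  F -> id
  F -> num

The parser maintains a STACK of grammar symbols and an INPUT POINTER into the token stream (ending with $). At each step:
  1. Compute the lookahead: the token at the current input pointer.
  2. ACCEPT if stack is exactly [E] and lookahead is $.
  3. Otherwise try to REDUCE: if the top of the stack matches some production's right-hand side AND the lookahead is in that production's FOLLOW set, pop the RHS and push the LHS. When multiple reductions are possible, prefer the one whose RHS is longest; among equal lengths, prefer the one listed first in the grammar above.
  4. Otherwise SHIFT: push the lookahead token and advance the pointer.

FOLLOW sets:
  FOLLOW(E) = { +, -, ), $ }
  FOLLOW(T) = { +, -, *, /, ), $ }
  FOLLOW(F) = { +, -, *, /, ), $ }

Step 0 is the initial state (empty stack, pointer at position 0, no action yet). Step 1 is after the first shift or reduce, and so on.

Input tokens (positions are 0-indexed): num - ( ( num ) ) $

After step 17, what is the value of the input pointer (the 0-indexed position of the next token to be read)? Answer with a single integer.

Step 1: shift num. Stack=[num] ptr=1 lookahead=- remaining=[- ( ( num ) ) $]
Step 2: reduce F->num. Stack=[F] ptr=1 lookahead=- remaining=[- ( ( num ) ) $]
Step 3: reduce T->F. Stack=[T] ptr=1 lookahead=- remaining=[- ( ( num ) ) $]
Step 4: reduce E->T. Stack=[E] ptr=1 lookahead=- remaining=[- ( ( num ) ) $]
Step 5: shift -. Stack=[E -] ptr=2 lookahead=( remaining=[( ( num ) ) $]
Step 6: shift (. Stack=[E - (] ptr=3 lookahead=( remaining=[( num ) ) $]
Step 7: shift (. Stack=[E - ( (] ptr=4 lookahead=num remaining=[num ) ) $]
Step 8: shift num. Stack=[E - ( ( num] ptr=5 lookahead=) remaining=[) ) $]
Step 9: reduce F->num. Stack=[E - ( ( F] ptr=5 lookahead=) remaining=[) ) $]
Step 10: reduce T->F. Stack=[E - ( ( T] ptr=5 lookahead=) remaining=[) ) $]
Step 11: reduce E->T. Stack=[E - ( ( E] ptr=5 lookahead=) remaining=[) ) $]
Step 12: shift ). Stack=[E - ( ( E )] ptr=6 lookahead=) remaining=[) $]
Step 13: reduce F->( E ). Stack=[E - ( F] ptr=6 lookahead=) remaining=[) $]
Step 14: reduce T->F. Stack=[E - ( T] ptr=6 lookahead=) remaining=[) $]
Step 15: reduce E->T. Stack=[E - ( E] ptr=6 lookahead=) remaining=[) $]
Step 16: shift ). Stack=[E - ( E )] ptr=7 lookahead=$ remaining=[$]
Step 17: reduce F->( E ). Stack=[E - F] ptr=7 lookahead=$ remaining=[$]

Answer: 7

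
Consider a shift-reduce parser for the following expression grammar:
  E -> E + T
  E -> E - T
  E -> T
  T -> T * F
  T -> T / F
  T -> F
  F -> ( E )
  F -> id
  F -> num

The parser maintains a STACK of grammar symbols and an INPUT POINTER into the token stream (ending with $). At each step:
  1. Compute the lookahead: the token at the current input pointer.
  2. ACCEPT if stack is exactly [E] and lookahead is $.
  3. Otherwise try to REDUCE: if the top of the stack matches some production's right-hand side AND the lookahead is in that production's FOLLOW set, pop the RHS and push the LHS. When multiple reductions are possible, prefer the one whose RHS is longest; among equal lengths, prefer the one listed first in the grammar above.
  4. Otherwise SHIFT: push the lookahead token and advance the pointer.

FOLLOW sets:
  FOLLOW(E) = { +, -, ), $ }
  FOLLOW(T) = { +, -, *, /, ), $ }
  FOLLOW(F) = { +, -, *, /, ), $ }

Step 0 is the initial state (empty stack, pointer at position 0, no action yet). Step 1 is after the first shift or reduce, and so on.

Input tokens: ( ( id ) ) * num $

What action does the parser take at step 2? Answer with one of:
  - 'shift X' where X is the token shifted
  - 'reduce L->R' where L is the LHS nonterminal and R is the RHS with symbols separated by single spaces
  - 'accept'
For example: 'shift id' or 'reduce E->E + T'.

Answer: shift (

Derivation:
Step 1: shift (. Stack=[(] ptr=1 lookahead=( remaining=[( id ) ) * num $]
Step 2: shift (. Stack=[( (] ptr=2 lookahead=id remaining=[id ) ) * num $]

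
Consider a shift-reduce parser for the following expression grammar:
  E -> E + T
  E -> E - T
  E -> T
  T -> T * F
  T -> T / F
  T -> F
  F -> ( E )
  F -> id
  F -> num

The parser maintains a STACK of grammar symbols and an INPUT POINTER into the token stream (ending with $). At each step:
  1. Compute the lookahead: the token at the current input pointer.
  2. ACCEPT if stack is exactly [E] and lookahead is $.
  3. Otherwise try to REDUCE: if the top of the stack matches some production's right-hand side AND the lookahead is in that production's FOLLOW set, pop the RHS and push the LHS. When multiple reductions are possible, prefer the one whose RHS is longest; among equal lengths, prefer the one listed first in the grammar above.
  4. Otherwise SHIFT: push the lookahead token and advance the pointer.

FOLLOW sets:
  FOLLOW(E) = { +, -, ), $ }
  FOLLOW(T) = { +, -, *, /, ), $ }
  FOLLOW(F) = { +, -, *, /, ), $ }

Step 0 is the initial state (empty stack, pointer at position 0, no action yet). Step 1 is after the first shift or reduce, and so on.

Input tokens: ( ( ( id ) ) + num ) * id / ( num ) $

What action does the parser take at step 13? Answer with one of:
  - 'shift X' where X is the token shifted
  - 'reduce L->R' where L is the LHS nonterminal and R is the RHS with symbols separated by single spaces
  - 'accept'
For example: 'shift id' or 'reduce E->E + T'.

Step 1: shift (. Stack=[(] ptr=1 lookahead=( remaining=[( ( id ) ) + num ) * id / ( num ) $]
Step 2: shift (. Stack=[( (] ptr=2 lookahead=( remaining=[( id ) ) + num ) * id / ( num ) $]
Step 3: shift (. Stack=[( ( (] ptr=3 lookahead=id remaining=[id ) ) + num ) * id / ( num ) $]
Step 4: shift id. Stack=[( ( ( id] ptr=4 lookahead=) remaining=[) ) + num ) * id / ( num ) $]
Step 5: reduce F->id. Stack=[( ( ( F] ptr=4 lookahead=) remaining=[) ) + num ) * id / ( num ) $]
Step 6: reduce T->F. Stack=[( ( ( T] ptr=4 lookahead=) remaining=[) ) + num ) * id / ( num ) $]
Step 7: reduce E->T. Stack=[( ( ( E] ptr=4 lookahead=) remaining=[) ) + num ) * id / ( num ) $]
Step 8: shift ). Stack=[( ( ( E )] ptr=5 lookahead=) remaining=[) + num ) * id / ( num ) $]
Step 9: reduce F->( E ). Stack=[( ( F] ptr=5 lookahead=) remaining=[) + num ) * id / ( num ) $]
Step 10: reduce T->F. Stack=[( ( T] ptr=5 lookahead=) remaining=[) + num ) * id / ( num ) $]
Step 11: reduce E->T. Stack=[( ( E] ptr=5 lookahead=) remaining=[) + num ) * id / ( num ) $]
Step 12: shift ). Stack=[( ( E )] ptr=6 lookahead=+ remaining=[+ num ) * id / ( num ) $]
Step 13: reduce F->( E ). Stack=[( F] ptr=6 lookahead=+ remaining=[+ num ) * id / ( num ) $]

Answer: reduce F->( E )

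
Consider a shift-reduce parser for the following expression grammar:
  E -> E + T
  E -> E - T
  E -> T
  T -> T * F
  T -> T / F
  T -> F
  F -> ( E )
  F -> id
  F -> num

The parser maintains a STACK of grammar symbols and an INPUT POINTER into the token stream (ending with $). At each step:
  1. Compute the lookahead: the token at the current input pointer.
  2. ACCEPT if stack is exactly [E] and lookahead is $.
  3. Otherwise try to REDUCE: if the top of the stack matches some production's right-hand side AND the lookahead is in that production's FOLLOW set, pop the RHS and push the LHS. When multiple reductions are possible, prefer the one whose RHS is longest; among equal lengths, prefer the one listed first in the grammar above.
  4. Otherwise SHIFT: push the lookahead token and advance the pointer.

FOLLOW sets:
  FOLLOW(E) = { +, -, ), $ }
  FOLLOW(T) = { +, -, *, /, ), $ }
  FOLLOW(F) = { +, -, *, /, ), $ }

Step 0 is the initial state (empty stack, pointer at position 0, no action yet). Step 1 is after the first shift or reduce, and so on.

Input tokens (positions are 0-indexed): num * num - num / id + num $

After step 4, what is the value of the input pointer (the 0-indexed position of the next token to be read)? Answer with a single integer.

Answer: 2

Derivation:
Step 1: shift num. Stack=[num] ptr=1 lookahead=* remaining=[* num - num / id + num $]
Step 2: reduce F->num. Stack=[F] ptr=1 lookahead=* remaining=[* num - num / id + num $]
Step 3: reduce T->F. Stack=[T] ptr=1 lookahead=* remaining=[* num - num / id + num $]
Step 4: shift *. Stack=[T *] ptr=2 lookahead=num remaining=[num - num / id + num $]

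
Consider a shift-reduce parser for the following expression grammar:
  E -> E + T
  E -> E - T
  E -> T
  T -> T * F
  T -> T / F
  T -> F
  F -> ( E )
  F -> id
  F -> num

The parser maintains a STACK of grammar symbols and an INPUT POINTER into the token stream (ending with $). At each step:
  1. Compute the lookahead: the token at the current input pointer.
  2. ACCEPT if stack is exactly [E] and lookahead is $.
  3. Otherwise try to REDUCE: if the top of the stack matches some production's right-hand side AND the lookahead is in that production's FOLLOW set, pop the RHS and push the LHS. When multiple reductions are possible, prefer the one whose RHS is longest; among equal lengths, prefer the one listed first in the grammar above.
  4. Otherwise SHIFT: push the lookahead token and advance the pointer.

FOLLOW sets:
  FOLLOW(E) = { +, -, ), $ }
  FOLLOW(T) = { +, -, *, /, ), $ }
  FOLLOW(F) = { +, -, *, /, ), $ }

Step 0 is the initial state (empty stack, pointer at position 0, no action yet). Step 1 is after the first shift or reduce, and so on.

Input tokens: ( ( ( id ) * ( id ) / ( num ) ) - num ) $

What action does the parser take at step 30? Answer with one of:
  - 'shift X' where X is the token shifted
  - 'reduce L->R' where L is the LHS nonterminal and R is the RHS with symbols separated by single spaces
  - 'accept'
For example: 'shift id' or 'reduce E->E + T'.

Step 1: shift (. Stack=[(] ptr=1 lookahead=( remaining=[( ( id ) * ( id ) / ( num ) ) - num ) $]
Step 2: shift (. Stack=[( (] ptr=2 lookahead=( remaining=[( id ) * ( id ) / ( num ) ) - num ) $]
Step 3: shift (. Stack=[( ( (] ptr=3 lookahead=id remaining=[id ) * ( id ) / ( num ) ) - num ) $]
Step 4: shift id. Stack=[( ( ( id] ptr=4 lookahead=) remaining=[) * ( id ) / ( num ) ) - num ) $]
Step 5: reduce F->id. Stack=[( ( ( F] ptr=4 lookahead=) remaining=[) * ( id ) / ( num ) ) - num ) $]
Step 6: reduce T->F. Stack=[( ( ( T] ptr=4 lookahead=) remaining=[) * ( id ) / ( num ) ) - num ) $]
Step 7: reduce E->T. Stack=[( ( ( E] ptr=4 lookahead=) remaining=[) * ( id ) / ( num ) ) - num ) $]
Step 8: shift ). Stack=[( ( ( E )] ptr=5 lookahead=* remaining=[* ( id ) / ( num ) ) - num ) $]
Step 9: reduce F->( E ). Stack=[( ( F] ptr=5 lookahead=* remaining=[* ( id ) / ( num ) ) - num ) $]
Step 10: reduce T->F. Stack=[( ( T] ptr=5 lookahead=* remaining=[* ( id ) / ( num ) ) - num ) $]
Step 11: shift *. Stack=[( ( T *] ptr=6 lookahead=( remaining=[( id ) / ( num ) ) - num ) $]
Step 12: shift (. Stack=[( ( T * (] ptr=7 lookahead=id remaining=[id ) / ( num ) ) - num ) $]
Step 13: shift id. Stack=[( ( T * ( id] ptr=8 lookahead=) remaining=[) / ( num ) ) - num ) $]
Step 14: reduce F->id. Stack=[( ( T * ( F] ptr=8 lookahead=) remaining=[) / ( num ) ) - num ) $]
Step 15: reduce T->F. Stack=[( ( T * ( T] ptr=8 lookahead=) remaining=[) / ( num ) ) - num ) $]
Step 16: reduce E->T. Stack=[( ( T * ( E] ptr=8 lookahead=) remaining=[) / ( num ) ) - num ) $]
Step 17: shift ). Stack=[( ( T * ( E )] ptr=9 lookahead=/ remaining=[/ ( num ) ) - num ) $]
Step 18: reduce F->( E ). Stack=[( ( T * F] ptr=9 lookahead=/ remaining=[/ ( num ) ) - num ) $]
Step 19: reduce T->T * F. Stack=[( ( T] ptr=9 lookahead=/ remaining=[/ ( num ) ) - num ) $]
Step 20: shift /. Stack=[( ( T /] ptr=10 lookahead=( remaining=[( num ) ) - num ) $]
Step 21: shift (. Stack=[( ( T / (] ptr=11 lookahead=num remaining=[num ) ) - num ) $]
Step 22: shift num. Stack=[( ( T / ( num] ptr=12 lookahead=) remaining=[) ) - num ) $]
Step 23: reduce F->num. Stack=[( ( T / ( F] ptr=12 lookahead=) remaining=[) ) - num ) $]
Step 24: reduce T->F. Stack=[( ( T / ( T] ptr=12 lookahead=) remaining=[) ) - num ) $]
Step 25: reduce E->T. Stack=[( ( T / ( E] ptr=12 lookahead=) remaining=[) ) - num ) $]
Step 26: shift ). Stack=[( ( T / ( E )] ptr=13 lookahead=) remaining=[) - num ) $]
Step 27: reduce F->( E ). Stack=[( ( T / F] ptr=13 lookahead=) remaining=[) - num ) $]
Step 28: reduce T->T / F. Stack=[( ( T] ptr=13 lookahead=) remaining=[) - num ) $]
Step 29: reduce E->T. Stack=[( ( E] ptr=13 lookahead=) remaining=[) - num ) $]
Step 30: shift ). Stack=[( ( E )] ptr=14 lookahead=- remaining=[- num ) $]

Answer: shift )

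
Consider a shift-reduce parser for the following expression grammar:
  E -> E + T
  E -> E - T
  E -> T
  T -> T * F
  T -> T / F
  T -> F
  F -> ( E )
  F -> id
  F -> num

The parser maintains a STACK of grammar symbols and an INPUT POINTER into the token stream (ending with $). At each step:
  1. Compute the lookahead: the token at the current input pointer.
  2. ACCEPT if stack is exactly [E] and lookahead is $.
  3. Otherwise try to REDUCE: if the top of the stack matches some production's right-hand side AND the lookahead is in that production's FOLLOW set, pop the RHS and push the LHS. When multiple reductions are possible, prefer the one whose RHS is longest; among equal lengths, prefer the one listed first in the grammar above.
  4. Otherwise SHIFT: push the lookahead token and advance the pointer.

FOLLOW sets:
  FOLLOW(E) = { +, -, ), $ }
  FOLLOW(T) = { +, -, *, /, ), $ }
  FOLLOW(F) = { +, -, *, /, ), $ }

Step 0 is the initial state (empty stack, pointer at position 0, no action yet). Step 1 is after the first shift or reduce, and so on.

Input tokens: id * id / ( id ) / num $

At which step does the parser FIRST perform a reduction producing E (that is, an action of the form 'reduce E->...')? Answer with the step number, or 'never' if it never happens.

Step 1: shift id. Stack=[id] ptr=1 lookahead=* remaining=[* id / ( id ) / num $]
Step 2: reduce F->id. Stack=[F] ptr=1 lookahead=* remaining=[* id / ( id ) / num $]
Step 3: reduce T->F. Stack=[T] ptr=1 lookahead=* remaining=[* id / ( id ) / num $]
Step 4: shift *. Stack=[T *] ptr=2 lookahead=id remaining=[id / ( id ) / num $]
Step 5: shift id. Stack=[T * id] ptr=3 lookahead=/ remaining=[/ ( id ) / num $]
Step 6: reduce F->id. Stack=[T * F] ptr=3 lookahead=/ remaining=[/ ( id ) / num $]
Step 7: reduce T->T * F. Stack=[T] ptr=3 lookahead=/ remaining=[/ ( id ) / num $]
Step 8: shift /. Stack=[T /] ptr=4 lookahead=( remaining=[( id ) / num $]
Step 9: shift (. Stack=[T / (] ptr=5 lookahead=id remaining=[id ) / num $]
Step 10: shift id. Stack=[T / ( id] ptr=6 lookahead=) remaining=[) / num $]
Step 11: reduce F->id. Stack=[T / ( F] ptr=6 lookahead=) remaining=[) / num $]
Step 12: reduce T->F. Stack=[T / ( T] ptr=6 lookahead=) remaining=[) / num $]
Step 13: reduce E->T. Stack=[T / ( E] ptr=6 lookahead=) remaining=[) / num $]

Answer: 13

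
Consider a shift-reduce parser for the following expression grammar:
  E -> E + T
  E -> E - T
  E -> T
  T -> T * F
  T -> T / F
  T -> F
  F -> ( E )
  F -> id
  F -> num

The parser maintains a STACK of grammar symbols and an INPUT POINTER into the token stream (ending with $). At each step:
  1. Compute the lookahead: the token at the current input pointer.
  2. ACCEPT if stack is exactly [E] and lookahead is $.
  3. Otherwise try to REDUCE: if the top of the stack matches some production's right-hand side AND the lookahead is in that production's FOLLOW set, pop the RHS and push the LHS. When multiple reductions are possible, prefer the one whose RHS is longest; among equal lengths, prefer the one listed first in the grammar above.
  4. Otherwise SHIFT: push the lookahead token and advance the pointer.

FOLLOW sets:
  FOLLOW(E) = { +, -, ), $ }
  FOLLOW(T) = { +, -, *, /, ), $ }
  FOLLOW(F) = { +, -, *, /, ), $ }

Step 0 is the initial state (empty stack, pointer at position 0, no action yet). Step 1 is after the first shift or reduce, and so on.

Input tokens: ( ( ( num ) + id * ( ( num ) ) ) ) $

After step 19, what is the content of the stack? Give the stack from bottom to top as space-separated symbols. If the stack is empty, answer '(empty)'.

Step 1: shift (. Stack=[(] ptr=1 lookahead=( remaining=[( ( num ) + id * ( ( num ) ) ) ) $]
Step 2: shift (. Stack=[( (] ptr=2 lookahead=( remaining=[( num ) + id * ( ( num ) ) ) ) $]
Step 3: shift (. Stack=[( ( (] ptr=3 lookahead=num remaining=[num ) + id * ( ( num ) ) ) ) $]
Step 4: shift num. Stack=[( ( ( num] ptr=4 lookahead=) remaining=[) + id * ( ( num ) ) ) ) $]
Step 5: reduce F->num. Stack=[( ( ( F] ptr=4 lookahead=) remaining=[) + id * ( ( num ) ) ) ) $]
Step 6: reduce T->F. Stack=[( ( ( T] ptr=4 lookahead=) remaining=[) + id * ( ( num ) ) ) ) $]
Step 7: reduce E->T. Stack=[( ( ( E] ptr=4 lookahead=) remaining=[) + id * ( ( num ) ) ) ) $]
Step 8: shift ). Stack=[( ( ( E )] ptr=5 lookahead=+ remaining=[+ id * ( ( num ) ) ) ) $]
Step 9: reduce F->( E ). Stack=[( ( F] ptr=5 lookahead=+ remaining=[+ id * ( ( num ) ) ) ) $]
Step 10: reduce T->F. Stack=[( ( T] ptr=5 lookahead=+ remaining=[+ id * ( ( num ) ) ) ) $]
Step 11: reduce E->T. Stack=[( ( E] ptr=5 lookahead=+ remaining=[+ id * ( ( num ) ) ) ) $]
Step 12: shift +. Stack=[( ( E +] ptr=6 lookahead=id remaining=[id * ( ( num ) ) ) ) $]
Step 13: shift id. Stack=[( ( E + id] ptr=7 lookahead=* remaining=[* ( ( num ) ) ) ) $]
Step 14: reduce F->id. Stack=[( ( E + F] ptr=7 lookahead=* remaining=[* ( ( num ) ) ) ) $]
Step 15: reduce T->F. Stack=[( ( E + T] ptr=7 lookahead=* remaining=[* ( ( num ) ) ) ) $]
Step 16: shift *. Stack=[( ( E + T *] ptr=8 lookahead=( remaining=[( ( num ) ) ) ) $]
Step 17: shift (. Stack=[( ( E + T * (] ptr=9 lookahead=( remaining=[( num ) ) ) ) $]
Step 18: shift (. Stack=[( ( E + T * ( (] ptr=10 lookahead=num remaining=[num ) ) ) ) $]
Step 19: shift num. Stack=[( ( E + T * ( ( num] ptr=11 lookahead=) remaining=[) ) ) ) $]

Answer: ( ( E + T * ( ( num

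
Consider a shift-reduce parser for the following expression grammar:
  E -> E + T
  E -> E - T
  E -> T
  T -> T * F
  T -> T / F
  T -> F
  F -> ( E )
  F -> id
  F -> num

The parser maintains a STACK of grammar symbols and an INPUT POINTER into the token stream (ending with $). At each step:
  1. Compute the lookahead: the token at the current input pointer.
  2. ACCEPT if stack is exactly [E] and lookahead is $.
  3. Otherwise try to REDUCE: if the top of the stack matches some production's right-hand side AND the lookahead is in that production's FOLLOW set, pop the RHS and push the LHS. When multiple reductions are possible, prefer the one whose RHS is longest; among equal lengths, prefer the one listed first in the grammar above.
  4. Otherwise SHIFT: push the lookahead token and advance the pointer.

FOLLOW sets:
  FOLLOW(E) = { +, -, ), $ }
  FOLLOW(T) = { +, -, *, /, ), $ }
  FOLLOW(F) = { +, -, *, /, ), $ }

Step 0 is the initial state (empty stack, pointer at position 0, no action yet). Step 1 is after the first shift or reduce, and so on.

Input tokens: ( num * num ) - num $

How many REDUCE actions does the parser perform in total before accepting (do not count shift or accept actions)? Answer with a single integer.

Answer: 11

Derivation:
Step 1: shift (. Stack=[(] ptr=1 lookahead=num remaining=[num * num ) - num $]
Step 2: shift num. Stack=[( num] ptr=2 lookahead=* remaining=[* num ) - num $]
Step 3: reduce F->num. Stack=[( F] ptr=2 lookahead=* remaining=[* num ) - num $]
Step 4: reduce T->F. Stack=[( T] ptr=2 lookahead=* remaining=[* num ) - num $]
Step 5: shift *. Stack=[( T *] ptr=3 lookahead=num remaining=[num ) - num $]
Step 6: shift num. Stack=[( T * num] ptr=4 lookahead=) remaining=[) - num $]
Step 7: reduce F->num. Stack=[( T * F] ptr=4 lookahead=) remaining=[) - num $]
Step 8: reduce T->T * F. Stack=[( T] ptr=4 lookahead=) remaining=[) - num $]
Step 9: reduce E->T. Stack=[( E] ptr=4 lookahead=) remaining=[) - num $]
Step 10: shift ). Stack=[( E )] ptr=5 lookahead=- remaining=[- num $]
Step 11: reduce F->( E ). Stack=[F] ptr=5 lookahead=- remaining=[- num $]
Step 12: reduce T->F. Stack=[T] ptr=5 lookahead=- remaining=[- num $]
Step 13: reduce E->T. Stack=[E] ptr=5 lookahead=- remaining=[- num $]
Step 14: shift -. Stack=[E -] ptr=6 lookahead=num remaining=[num $]
Step 15: shift num. Stack=[E - num] ptr=7 lookahead=$ remaining=[$]
Step 16: reduce F->num. Stack=[E - F] ptr=7 lookahead=$ remaining=[$]
Step 17: reduce T->F. Stack=[E - T] ptr=7 lookahead=$ remaining=[$]
Step 18: reduce E->E - T. Stack=[E] ptr=7 lookahead=$ remaining=[$]
Step 19: accept. Stack=[E] ptr=7 lookahead=$ remaining=[$]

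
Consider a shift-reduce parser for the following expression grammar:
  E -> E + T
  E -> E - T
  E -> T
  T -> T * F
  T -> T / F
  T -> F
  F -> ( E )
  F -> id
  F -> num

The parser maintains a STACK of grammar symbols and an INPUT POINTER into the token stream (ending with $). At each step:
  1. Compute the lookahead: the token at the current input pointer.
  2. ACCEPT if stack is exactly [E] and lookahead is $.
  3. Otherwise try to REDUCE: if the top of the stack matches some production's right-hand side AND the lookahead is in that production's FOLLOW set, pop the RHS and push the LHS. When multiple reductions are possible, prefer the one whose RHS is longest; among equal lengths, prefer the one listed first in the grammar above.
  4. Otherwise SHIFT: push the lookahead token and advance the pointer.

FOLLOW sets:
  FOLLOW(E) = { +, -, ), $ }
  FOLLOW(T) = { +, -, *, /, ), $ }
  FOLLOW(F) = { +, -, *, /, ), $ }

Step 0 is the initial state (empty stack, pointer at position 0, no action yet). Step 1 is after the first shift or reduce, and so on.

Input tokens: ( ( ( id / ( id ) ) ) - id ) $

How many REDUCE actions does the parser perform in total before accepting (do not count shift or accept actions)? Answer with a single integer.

Answer: 20

Derivation:
Step 1: shift (. Stack=[(] ptr=1 lookahead=( remaining=[( ( id / ( id ) ) ) - id ) $]
Step 2: shift (. Stack=[( (] ptr=2 lookahead=( remaining=[( id / ( id ) ) ) - id ) $]
Step 3: shift (. Stack=[( ( (] ptr=3 lookahead=id remaining=[id / ( id ) ) ) - id ) $]
Step 4: shift id. Stack=[( ( ( id] ptr=4 lookahead=/ remaining=[/ ( id ) ) ) - id ) $]
Step 5: reduce F->id. Stack=[( ( ( F] ptr=4 lookahead=/ remaining=[/ ( id ) ) ) - id ) $]
Step 6: reduce T->F. Stack=[( ( ( T] ptr=4 lookahead=/ remaining=[/ ( id ) ) ) - id ) $]
Step 7: shift /. Stack=[( ( ( T /] ptr=5 lookahead=( remaining=[( id ) ) ) - id ) $]
Step 8: shift (. Stack=[( ( ( T / (] ptr=6 lookahead=id remaining=[id ) ) ) - id ) $]
Step 9: shift id. Stack=[( ( ( T / ( id] ptr=7 lookahead=) remaining=[) ) ) - id ) $]
Step 10: reduce F->id. Stack=[( ( ( T / ( F] ptr=7 lookahead=) remaining=[) ) ) - id ) $]
Step 11: reduce T->F. Stack=[( ( ( T / ( T] ptr=7 lookahead=) remaining=[) ) ) - id ) $]
Step 12: reduce E->T. Stack=[( ( ( T / ( E] ptr=7 lookahead=) remaining=[) ) ) - id ) $]
Step 13: shift ). Stack=[( ( ( T / ( E )] ptr=8 lookahead=) remaining=[) ) - id ) $]
Step 14: reduce F->( E ). Stack=[( ( ( T / F] ptr=8 lookahead=) remaining=[) ) - id ) $]
Step 15: reduce T->T / F. Stack=[( ( ( T] ptr=8 lookahead=) remaining=[) ) - id ) $]
Step 16: reduce E->T. Stack=[( ( ( E] ptr=8 lookahead=) remaining=[) ) - id ) $]
Step 17: shift ). Stack=[( ( ( E )] ptr=9 lookahead=) remaining=[) - id ) $]
Step 18: reduce F->( E ). Stack=[( ( F] ptr=9 lookahead=) remaining=[) - id ) $]
Step 19: reduce T->F. Stack=[( ( T] ptr=9 lookahead=) remaining=[) - id ) $]
Step 20: reduce E->T. Stack=[( ( E] ptr=9 lookahead=) remaining=[) - id ) $]
Step 21: shift ). Stack=[( ( E )] ptr=10 lookahead=- remaining=[- id ) $]
Step 22: reduce F->( E ). Stack=[( F] ptr=10 lookahead=- remaining=[- id ) $]
Step 23: reduce T->F. Stack=[( T] ptr=10 lookahead=- remaining=[- id ) $]
Step 24: reduce E->T. Stack=[( E] ptr=10 lookahead=- remaining=[- id ) $]
Step 25: shift -. Stack=[( E -] ptr=11 lookahead=id remaining=[id ) $]
Step 26: shift id. Stack=[( E - id] ptr=12 lookahead=) remaining=[) $]
Step 27: reduce F->id. Stack=[( E - F] ptr=12 lookahead=) remaining=[) $]
Step 28: reduce T->F. Stack=[( E - T] ptr=12 lookahead=) remaining=[) $]
Step 29: reduce E->E - T. Stack=[( E] ptr=12 lookahead=) remaining=[) $]
Step 30: shift ). Stack=[( E )] ptr=13 lookahead=$ remaining=[$]
Step 31: reduce F->( E ). Stack=[F] ptr=13 lookahead=$ remaining=[$]
Step 32: reduce T->F. Stack=[T] ptr=13 lookahead=$ remaining=[$]
Step 33: reduce E->T. Stack=[E] ptr=13 lookahead=$ remaining=[$]
Step 34: accept. Stack=[E] ptr=13 lookahead=$ remaining=[$]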